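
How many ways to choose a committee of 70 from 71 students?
C(71,70) = 71!/(70!×1!) = 71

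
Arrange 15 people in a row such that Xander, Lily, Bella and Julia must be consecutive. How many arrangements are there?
Treat the 4 as one block: (15-4+1)! × 4! = 479001600 × 24 = 11496038400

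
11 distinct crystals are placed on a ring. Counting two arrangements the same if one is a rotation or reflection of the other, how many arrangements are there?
(11-1)!/2 = 3628800/2 = 1814400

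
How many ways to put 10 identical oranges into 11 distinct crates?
C(10+11-1, 11-1) = C(20, 10) = 184756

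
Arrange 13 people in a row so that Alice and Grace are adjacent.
Treat as block: (13-1)! × 2! = 479001600 × 2 = 958003200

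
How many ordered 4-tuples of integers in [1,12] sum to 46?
Coefficient of x^46 in (x + x² + ... + x^12)^4. By inclusion-exclusion on dice exceeding 12: Σ_j (-1)^j C(4,j)·C(46-1-12j, 3) = C(4,0)·C(45,3) - C(4,1)·C(33,3) + C(4,2)·C(21,3) - C(4,3)·C(9,3) = 1·14190 - 4·5456 + 6·1330 - 4·84 = 10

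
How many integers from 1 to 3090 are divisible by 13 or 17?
⌊3090/13⌋ + ⌊3090/17⌋ - ⌊3090/221⌋ = 237 + 181 - 13 = 405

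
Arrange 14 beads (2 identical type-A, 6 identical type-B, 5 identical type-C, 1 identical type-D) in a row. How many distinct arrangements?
14! / (2! × 6! × 5! × 1!) = 504504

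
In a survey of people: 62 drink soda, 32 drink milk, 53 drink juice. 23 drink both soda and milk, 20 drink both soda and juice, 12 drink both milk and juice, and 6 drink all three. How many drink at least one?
|A∪B∪C| = 62+32+53-23-20-12+6 = 98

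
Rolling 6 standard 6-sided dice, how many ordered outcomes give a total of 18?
Coefficient of x^18 in (x + x² + ... + x^6)^6. By inclusion-exclusion on dice exceeding 6: Σ_j (-1)^j C(6,j)·C(18-1-6j, 5) = C(6,0)·C(17,5) - C(6,1)·C(11,5) + C(6,2)·C(5,5) = 1·6188 - 6·462 + 15·1 = 3431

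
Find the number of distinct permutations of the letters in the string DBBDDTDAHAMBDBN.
15! / (1! × 4! × 2! × 1! × 5! × 1! × 1!) = 227026800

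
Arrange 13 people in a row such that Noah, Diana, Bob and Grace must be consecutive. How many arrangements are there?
Treat the 4 as one block: (13-4+1)! × 4! = 3628800 × 24 = 87091200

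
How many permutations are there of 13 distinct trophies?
13! = 6227020800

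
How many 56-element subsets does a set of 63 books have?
C(63,56) = 63!/(56!×7!) = 553270671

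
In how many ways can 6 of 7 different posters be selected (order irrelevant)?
C(7,6) = 7!/(6!×1!) = 7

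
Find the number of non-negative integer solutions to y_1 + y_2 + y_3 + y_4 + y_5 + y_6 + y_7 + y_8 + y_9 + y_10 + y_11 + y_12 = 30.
C(30+12-1, 12-1) = C(41, 11) = 3159461968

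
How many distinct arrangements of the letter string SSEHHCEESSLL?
12! / (2! × 2! × 1! × 3! × 4!) = 831600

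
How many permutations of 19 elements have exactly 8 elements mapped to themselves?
Choose the 8 fixed points C(19,8) = 75582, derange the rest: !11 = Σ_{j=0}^{11} (-1)^j·11!/j! = 39916800 - 39916800 + 19958400 - 6652800 + 1663200 - 332640 + 55440 - 7920 + 990 - 110 + 11 - 1 = 14684570. Product = 75582 × 14684570 = 1109889169740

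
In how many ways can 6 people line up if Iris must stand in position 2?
Fix one position: (6-1)! = 120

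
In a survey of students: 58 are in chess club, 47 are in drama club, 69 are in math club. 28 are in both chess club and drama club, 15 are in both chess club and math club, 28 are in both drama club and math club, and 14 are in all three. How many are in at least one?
|A∪B∪C| = 58+47+69-28-15-28+14 = 117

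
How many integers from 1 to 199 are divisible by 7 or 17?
⌊199/7⌋ + ⌊199/17⌋ - ⌊199/119⌋ = 28 + 11 - 1 = 38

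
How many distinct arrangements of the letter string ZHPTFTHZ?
8! / (1! × 2! × 1! × 2! × 2!) = 5040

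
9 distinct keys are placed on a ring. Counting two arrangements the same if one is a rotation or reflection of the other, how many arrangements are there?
(9-1)!/2 = 40320/2 = 20160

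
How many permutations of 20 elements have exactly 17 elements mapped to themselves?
Choose the 17 fixed points C(20,17) = 1140, derange the rest: !3 = Σ_{j=0}^{3} (-1)^j·3!/j! = 6 - 6 + 3 - 1 = 2. Product = 1140 × 2 = 2280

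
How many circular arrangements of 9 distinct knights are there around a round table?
Circular: fix one position, arrange the rest. (9-1)! = 40320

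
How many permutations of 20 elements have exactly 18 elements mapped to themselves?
Choose the 18 fixed points C(20,18) = 190, derange the rest: !2 = Σ_{j=0}^{2} (-1)^j·2!/j! = 2 - 2 + 1 = 1. Product = 190 × 1 = 190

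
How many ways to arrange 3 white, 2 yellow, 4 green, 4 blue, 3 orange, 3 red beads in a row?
19! / (3! × 2! × 4! × 4! × 3! × 3!) = 488864376000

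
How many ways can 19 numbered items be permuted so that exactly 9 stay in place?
Choose the 9 fixed points C(19,9) = 92378, derange the rest: !10 = Σ_{j=0}^{10} (-1)^j·10!/j! = 3628800 - 3628800 + 1814400 - 604800 + 151200 - 30240 + 5040 - 720 + 90 - 10 + 1 = 1334961. Product = 92378 × 1334961 = 123321027258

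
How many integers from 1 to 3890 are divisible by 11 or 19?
⌊3890/11⌋ + ⌊3890/19⌋ - ⌊3890/209⌋ = 353 + 204 - 18 = 539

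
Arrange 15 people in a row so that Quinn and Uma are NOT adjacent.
Total - adjacent = 15! - (15-1)!×2 = 1307674368000 - 174356582400 = 1133317785600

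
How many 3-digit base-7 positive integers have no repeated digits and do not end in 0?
Last digit: 6 nonzero choices. First digit: 5 (nonzero, ≠last). Middle 1: P(5,1) = 5. Total = 150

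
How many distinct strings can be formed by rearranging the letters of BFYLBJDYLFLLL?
13! / (2! × 5! × 2! × 1! × 1! × 2!) = 6486480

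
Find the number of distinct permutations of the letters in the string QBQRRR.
6! / (1! × 2! × 3!) = 60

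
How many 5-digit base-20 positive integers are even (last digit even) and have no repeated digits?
Last∈{0,2,4,6,8,10,12,14,16,18}. Last=0: 93024. Last nonzero: 9×18×P(18,3) = 793152. Total = 886176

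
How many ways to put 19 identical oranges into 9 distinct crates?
C(19+9-1, 9-1) = C(27, 8) = 2220075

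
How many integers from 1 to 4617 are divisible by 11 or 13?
⌊4617/11⌋ + ⌊4617/13⌋ - ⌊4617/143⌋ = 419 + 355 - 32 = 742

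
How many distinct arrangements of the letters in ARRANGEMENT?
11! / (2! × 2! × 2! × 1! × 2! × 1! × 1!) = 2494800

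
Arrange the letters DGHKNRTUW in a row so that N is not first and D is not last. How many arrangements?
By inclusion-exclusion: 9! - 2×(9-1)! + (9-2)! = 362880 - 80640 + 5040 = 287280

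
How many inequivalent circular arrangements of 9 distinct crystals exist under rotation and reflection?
(9-1)!/2 = 40320/2 = 20160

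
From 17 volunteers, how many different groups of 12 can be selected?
C(17,12) = 17!/(12!×5!) = 6188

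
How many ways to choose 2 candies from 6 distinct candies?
C(6,2) = 6!/(2!×4!) = 15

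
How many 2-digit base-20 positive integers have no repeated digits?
First digit: 19 choices (nonzero). Then descending: 19 × 19 = 361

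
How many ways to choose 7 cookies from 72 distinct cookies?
C(72,7) = 72!/(7!×65!) = 1473109704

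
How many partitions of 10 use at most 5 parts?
By conjugation, equals partitions of 10 into parts ≤ 5. Let r_j(i) = number of partitions of i into parts ≤ j, for i = 0..10. r_1(i) = 1 for all i; r_j(i) = r_{j-1}(i) + r_j(i-j). Rows j = 2..5: ≤2: 1 1 2 2 3 3 4 4 5 5 6; ≤3: 1 1 2 3 4 5 7 8 10 12 14; ≤4: 1 1 2 3 5 6 9 11 15 18 23; ≤5: 1 1 2 3 5 7 10 13 18 23 30. r_5(10) = 30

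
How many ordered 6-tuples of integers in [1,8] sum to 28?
Coefficient of x^28 in (x + x² + ... + x^8)^6. By inclusion-exclusion on dice exceeding 8: Σ_j (-1)^j C(6,j)·C(28-1-8j, 5) = C(6,0)·C(27,5) - C(6,1)·C(19,5) + C(6,2)·C(11,5) = 1·80730 - 6·11628 + 15·462 = 17892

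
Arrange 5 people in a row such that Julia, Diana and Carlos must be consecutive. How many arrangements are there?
Treat the 3 as one block: (5-3+1)! × 3! = 6 × 6 = 36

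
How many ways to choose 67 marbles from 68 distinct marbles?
C(68,67) = 68!/(67!×1!) = 68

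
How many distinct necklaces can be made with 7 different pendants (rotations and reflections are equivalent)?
(7-1)!/2 = 720/2 = 360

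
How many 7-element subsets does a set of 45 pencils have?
C(45,7) = 45!/(7!×38!) = 45379620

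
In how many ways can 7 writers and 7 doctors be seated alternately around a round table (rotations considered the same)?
Fix one of the writers: (7-1)! ways for the remaining writers, × 7! ways for the doctors = 720 × 5040 = 3628800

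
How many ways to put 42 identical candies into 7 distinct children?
C(42+7-1, 7-1) = C(48, 6) = 12271512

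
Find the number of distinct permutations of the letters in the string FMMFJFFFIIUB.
12! / (2! × 1! × 1! × 1! × 5! × 2!) = 997920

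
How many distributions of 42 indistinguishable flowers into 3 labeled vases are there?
C(42+3-1, 3-1) = C(44, 2) = 946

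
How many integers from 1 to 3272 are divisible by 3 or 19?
⌊3272/3⌋ + ⌊3272/19⌋ - ⌊3272/57⌋ = 1090 + 172 - 57 = 1205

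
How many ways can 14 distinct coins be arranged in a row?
14! = 87178291200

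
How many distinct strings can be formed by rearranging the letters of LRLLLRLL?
8! / (6! × 2!) = 28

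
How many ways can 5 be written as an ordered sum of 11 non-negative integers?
C(5+11-1, 11-1) = C(15, 10) = 3003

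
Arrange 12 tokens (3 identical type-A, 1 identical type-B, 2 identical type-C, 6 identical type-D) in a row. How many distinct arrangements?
12! / (3! × 1! × 2! × 6!) = 55440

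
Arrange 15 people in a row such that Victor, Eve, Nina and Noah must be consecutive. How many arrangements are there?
Treat the 4 as one block: (15-4+1)! × 4! = 479001600 × 24 = 11496038400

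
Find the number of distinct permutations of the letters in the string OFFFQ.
5! / (1! × 3! × 1!) = 20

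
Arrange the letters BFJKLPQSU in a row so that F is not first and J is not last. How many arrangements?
By inclusion-exclusion: 9! - 2×(9-1)! + (9-2)! = 362880 - 80640 + 5040 = 287280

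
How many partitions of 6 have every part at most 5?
Let r_j(i) = number of partitions of i into parts ≤ j, for i = 0..6. r_1(i) = 1 for all i; r_j(i) = r_{j-1}(i) + r_j(i-j). Rows j = 2..5: ≤2: 1 1 2 2 3 3 4; ≤3: 1 1 2 3 4 5 7; ≤4: 1 1 2 3 5 6 9; ≤5: 1 1 2 3 5 7 10. r_5(6) = 10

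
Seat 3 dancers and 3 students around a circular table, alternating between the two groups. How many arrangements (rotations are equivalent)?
Fix one of the dancers: (3-1)! ways for the remaining dancers, × 3! ways for the students = 2 × 6 = 12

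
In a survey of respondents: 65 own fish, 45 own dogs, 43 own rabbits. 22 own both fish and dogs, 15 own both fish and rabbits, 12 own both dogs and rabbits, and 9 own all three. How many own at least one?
|A∪B∪C| = 65+45+43-22-15-12+9 = 113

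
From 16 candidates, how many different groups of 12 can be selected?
C(16,12) = 16!/(12!×4!) = 1820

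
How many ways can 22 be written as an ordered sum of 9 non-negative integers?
C(22+9-1, 9-1) = C(30, 8) = 5852925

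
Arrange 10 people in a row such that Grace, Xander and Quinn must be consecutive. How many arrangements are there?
Treat the 3 as one block: (10-3+1)! × 3! = 40320 × 6 = 241920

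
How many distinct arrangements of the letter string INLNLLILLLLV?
12! / (7! × 2! × 1! × 2!) = 23760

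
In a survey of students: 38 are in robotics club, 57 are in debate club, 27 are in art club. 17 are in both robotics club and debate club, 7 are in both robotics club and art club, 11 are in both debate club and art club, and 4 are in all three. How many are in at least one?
|A∪B∪C| = 38+57+27-17-7-11+4 = 91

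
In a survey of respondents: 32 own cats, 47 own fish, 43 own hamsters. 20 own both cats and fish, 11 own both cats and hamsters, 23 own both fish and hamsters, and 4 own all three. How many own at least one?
|A∪B∪C| = 32+47+43-20-11-23+4 = 72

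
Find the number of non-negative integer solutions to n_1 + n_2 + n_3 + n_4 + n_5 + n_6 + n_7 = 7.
C(7+7-1, 7-1) = C(13, 6) = 1716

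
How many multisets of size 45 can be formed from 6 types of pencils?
C(45+6-1, 6-1) = C(50, 5) = 2118760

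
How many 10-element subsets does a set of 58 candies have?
C(58,10) = 58!/(10!×48!) = 52179482355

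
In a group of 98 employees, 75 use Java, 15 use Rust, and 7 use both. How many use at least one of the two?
|A∪B| = |A| + |B| - |A∩B| = 75 + 15 - 7 = 83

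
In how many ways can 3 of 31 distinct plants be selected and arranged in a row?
P(31,3) = 31!/(31-3)! = 26970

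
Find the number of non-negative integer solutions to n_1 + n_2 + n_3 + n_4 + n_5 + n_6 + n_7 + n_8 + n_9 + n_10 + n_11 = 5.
C(5+11-1, 11-1) = C(15, 10) = 3003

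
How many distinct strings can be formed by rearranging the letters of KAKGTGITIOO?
11! / (2! × 2! × 2! × 2! × 2! × 1!) = 1247400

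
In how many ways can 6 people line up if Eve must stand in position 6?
Fix one position: (6-1)! = 120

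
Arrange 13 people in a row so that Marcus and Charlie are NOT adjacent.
Total - adjacent = 13! - (13-1)!×2 = 6227020800 - 958003200 = 5269017600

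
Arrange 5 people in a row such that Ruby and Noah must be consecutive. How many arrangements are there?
Treat the 2 as one block: (5-2+1)! × 2! = 24 × 2 = 48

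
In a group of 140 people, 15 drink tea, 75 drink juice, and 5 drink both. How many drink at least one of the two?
|A∪B| = |A| + |B| - |A∩B| = 15 + 75 - 5 = 85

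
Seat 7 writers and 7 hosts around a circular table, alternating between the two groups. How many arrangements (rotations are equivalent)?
Fix one of the writers: (7-1)! ways for the remaining writers, × 7! ways for the hosts = 720 × 5040 = 3628800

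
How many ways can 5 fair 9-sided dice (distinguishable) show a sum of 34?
Coefficient of x^34 in (x + x² + ... + x^9)^5. By inclusion-exclusion on dice exceeding 9: Σ_j (-1)^j C(5,j)·C(34-1-9j, 4) = C(5,0)·C(33,4) - C(5,1)·C(24,4) + C(5,2)·C(15,4) - C(5,3)·C(6,4) = 1·40920 - 5·10626 + 10·1365 - 10·15 = 1290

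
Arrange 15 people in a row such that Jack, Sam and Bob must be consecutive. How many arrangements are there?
Treat the 3 as one block: (15-3+1)! × 3! = 6227020800 × 6 = 37362124800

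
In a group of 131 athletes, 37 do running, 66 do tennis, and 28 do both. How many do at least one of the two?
|A∪B| = |A| + |B| - |A∩B| = 37 + 66 - 28 = 75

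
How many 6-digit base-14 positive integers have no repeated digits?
First digit: 13 choices (nonzero). Then descending: 13 × 13 × 12 × 11 × 10 × 9 = 2007720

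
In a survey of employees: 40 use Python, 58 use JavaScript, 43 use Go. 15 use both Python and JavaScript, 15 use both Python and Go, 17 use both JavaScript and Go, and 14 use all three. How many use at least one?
|A∪B∪C| = 40+58+43-15-15-17+14 = 108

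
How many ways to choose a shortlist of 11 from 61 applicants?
C(61,11) = 61!/(11!×50!) = 418094152866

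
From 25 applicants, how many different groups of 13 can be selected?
C(25,13) = 25!/(13!×12!) = 5200300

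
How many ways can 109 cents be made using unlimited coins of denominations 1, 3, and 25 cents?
Coefficient of x^109 in 1/(1-x^1) · 1/(1-x^3) · 1/(1-x^25). Case on j = number of 25-cent coins (j = 0..4); remainder r = 109 - 25j is made from {1,3} in ⌊r/3⌋+1 ways. r = 109, 84, 59, 34, 9 → 37 + 29 + 20 + 12 + 4 = 102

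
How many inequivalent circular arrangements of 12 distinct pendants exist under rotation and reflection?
(12-1)!/2 = 39916800/2 = 19958400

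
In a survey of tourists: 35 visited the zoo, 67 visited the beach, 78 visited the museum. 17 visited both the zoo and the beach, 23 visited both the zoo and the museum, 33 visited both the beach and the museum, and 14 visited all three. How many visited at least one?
|A∪B∪C| = 35+67+78-17-23-33+14 = 121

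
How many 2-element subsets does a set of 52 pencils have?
C(52,2) = 52!/(2!×50!) = 1326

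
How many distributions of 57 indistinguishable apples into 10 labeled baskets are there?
C(57+10-1, 10-1) = C(66, 9) = 37014131440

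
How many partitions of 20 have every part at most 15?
Let r_j(i) = number of partitions of i into parts ≤ j, for i = 0..20. r_1(i) = 1 for all i; r_j(i) = r_{j-1}(i) + r_j(i-j). Rows j = 2..15: ≤2: 1 1 2 2 3 3 4 4 5 5 6 6 7 7 8 8 9 9 10 10 11; ≤3: 1 1 2 3 4 5 7 8 10 12 14 16 19 21 24 27 30 33 37 40 44; ≤4: 1 1 2 3 5 6 9 11 15 18 23 27 34 39 47 54 64 72 84 94 108; ≤5: 1 1 2 3 5 7 10 13 18 23 30 37 47 57 70 84 101 119 141 164 192; ≤6: 1 1 2 3 5 7 11 14 20 26 35 44 58 71 90 110 136 163 199 235 282; ≤7: 1 1 2 3 5 7 11 15 21 28 38 49 65 82 105 131 164 201 248 300 364; ≤8: 1 1 2 3 5 7 11 15 22 29 40 52 70 89 116 146 186 230 288 352 434; ≤9: 1 1 2 3 5 7 11 15 22 30 41 54 73 94 123 157 201 252 318 393 488; ≤10: 1 1 2 3 5 7 11 15 22 30 42 55 75 97 128 164 212 267 340 423 530; ≤11: 1 1 2 3 5 7 11 15 22 30 42 56 76 99 131 169 219 278 355 445 560; ≤12: 1 1 2 3 5 7 11 15 22 30 42 56 77 100 133 172 224 285 366 460 582; ≤13: 1 1 2 3 5 7 11 15 22 30 42 56 77 101 134 174 227 290 373 471 597; ≤14: 1 1 2 3 5 7 11 15 22 30 42 56 77 101 135 175 229 293 378 478 608; ≤15: 1 1 2 3 5 7 11 15 22 30 42 56 77 101 135 176 230 295 381 483 615. r_15(20) = 615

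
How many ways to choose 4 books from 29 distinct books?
C(29,4) = 29!/(4!×25!) = 23751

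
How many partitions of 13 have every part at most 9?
Let r_j(i) = number of partitions of i into parts ≤ j, for i = 0..13. r_1(i) = 1 for all i; r_j(i) = r_{j-1}(i) + r_j(i-j). Rows j = 2..9: ≤2: 1 1 2 2 3 3 4 4 5 5 6 6 7 7; ≤3: 1 1 2 3 4 5 7 8 10 12 14 16 19 21; ≤4: 1 1 2 3 5 6 9 11 15 18 23 27 34 39; ≤5: 1 1 2 3 5 7 10 13 18 23 30 37 47 57; ≤6: 1 1 2 3 5 7 11 14 20 26 35 44 58 71; ≤7: 1 1 2 3 5 7 11 15 21 28 38 49 65 82; ≤8: 1 1 2 3 5 7 11 15 22 29 40 52 70 89; ≤9: 1 1 2 3 5 7 11 15 22 30 41 54 73 94. r_9(13) = 94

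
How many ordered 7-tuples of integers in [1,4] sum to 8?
Coefficient of x^8 in (x + x² + ... + x^4)^7. By inclusion-exclusion on dice exceeding 4: Σ_j (-1)^j C(7,j)·C(8-1-4j, 6) = C(7,0)·C(7,6) = 1·7 = 7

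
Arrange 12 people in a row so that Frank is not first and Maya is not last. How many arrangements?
By inclusion-exclusion: 12! - 2×(12-1)! + (12-2)! = 479001600 - 79833600 + 3628800 = 402796800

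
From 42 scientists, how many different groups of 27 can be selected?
C(42,27) = 42!/(27!×15!) = 98672427616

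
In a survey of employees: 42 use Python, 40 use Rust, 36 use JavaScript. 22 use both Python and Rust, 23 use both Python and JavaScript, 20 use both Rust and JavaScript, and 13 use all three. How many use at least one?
|A∪B∪C| = 42+40+36-22-23-20+13 = 66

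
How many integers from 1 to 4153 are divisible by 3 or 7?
⌊4153/3⌋ + ⌊4153/7⌋ - ⌊4153/21⌋ = 1384 + 593 - 197 = 1780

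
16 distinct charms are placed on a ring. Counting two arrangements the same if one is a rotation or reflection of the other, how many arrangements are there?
(16-1)!/2 = 1307674368000/2 = 653837184000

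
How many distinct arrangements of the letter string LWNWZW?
6! / (3! × 1! × 1! × 1!) = 120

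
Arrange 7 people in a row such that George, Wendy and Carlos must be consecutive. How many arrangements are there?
Treat the 3 as one block: (7-3+1)! × 3! = 120 × 6 = 720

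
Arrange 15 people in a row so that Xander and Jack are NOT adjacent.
Total - adjacent = 15! - (15-1)!×2 = 1307674368000 - 174356582400 = 1133317785600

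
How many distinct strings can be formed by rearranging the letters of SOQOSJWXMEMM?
12! / (1! × 1! × 1! × 3! × 2! × 1! × 1! × 2!) = 19958400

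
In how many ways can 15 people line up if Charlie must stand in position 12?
Fix one position: (15-1)! = 87178291200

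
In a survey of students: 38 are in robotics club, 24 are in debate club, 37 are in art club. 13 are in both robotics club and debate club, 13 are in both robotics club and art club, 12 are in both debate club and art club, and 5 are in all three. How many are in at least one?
|A∪B∪C| = 38+24+37-13-13-12+5 = 66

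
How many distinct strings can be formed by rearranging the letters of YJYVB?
5! / (1! × 1! × 2! × 1!) = 60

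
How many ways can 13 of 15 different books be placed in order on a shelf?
P(15,13) = 15!/(15-13)! = 653837184000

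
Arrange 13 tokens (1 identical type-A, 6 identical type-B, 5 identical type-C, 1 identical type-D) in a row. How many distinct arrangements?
13! / (1! × 6! × 5! × 1!) = 72072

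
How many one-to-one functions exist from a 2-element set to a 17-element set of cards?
P(17,2) = 17!/(17-2)! = 272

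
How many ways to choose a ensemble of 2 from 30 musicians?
C(30,2) = 30!/(2!×28!) = 435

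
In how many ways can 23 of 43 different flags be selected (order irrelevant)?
C(43,23) = 43!/(23!×20!) = 960566918220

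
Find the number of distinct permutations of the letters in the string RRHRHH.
6! / (3! × 3!) = 20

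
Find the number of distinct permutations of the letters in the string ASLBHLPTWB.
10! / (1! × 1! × 2! × 1! × 1! × 1! × 1! × 2!) = 907200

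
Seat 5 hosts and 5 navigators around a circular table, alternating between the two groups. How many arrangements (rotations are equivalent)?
Fix one of the hosts: (5-1)! ways for the remaining hosts, × 5! ways for the navigators = 24 × 120 = 2880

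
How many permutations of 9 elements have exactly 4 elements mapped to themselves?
Choose the 4 fixed points C(9,4) = 126, derange the rest: !5 = Σ_{j=0}^{5} (-1)^j·5!/j! = 120 - 120 + 60 - 20 + 5 - 1 = 44. Product = 126 × 44 = 5544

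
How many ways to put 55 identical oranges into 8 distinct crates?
C(55+8-1, 8-1) = C(62, 7) = 491796152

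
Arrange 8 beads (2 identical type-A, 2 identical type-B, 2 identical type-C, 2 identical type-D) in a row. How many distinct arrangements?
8! / (2! × 2! × 2! × 2!) = 2520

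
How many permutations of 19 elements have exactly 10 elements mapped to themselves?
Choose the 10 fixed points C(19,10) = 92378, derange the rest: !9 = Σ_{j=0}^{9} (-1)^j·9!/j! = 362880 - 362880 + 181440 - 60480 + 15120 - 3024 + 504 - 72 + 9 - 1 = 133496. Product = 92378 × 133496 = 12332093488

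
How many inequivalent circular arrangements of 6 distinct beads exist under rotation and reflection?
(6-1)!/2 = 120/2 = 60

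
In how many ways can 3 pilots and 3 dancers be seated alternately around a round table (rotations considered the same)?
Fix one of the pilots: (3-1)! ways for the remaining pilots, × 3! ways for the dancers = 2 × 6 = 12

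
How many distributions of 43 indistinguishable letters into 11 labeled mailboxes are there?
C(43+11-1, 11-1) = C(53, 10) = 19499099620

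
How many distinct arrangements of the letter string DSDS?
4! / (2! × 2!) = 6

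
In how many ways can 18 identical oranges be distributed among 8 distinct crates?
C(18+8-1, 8-1) = C(25, 7) = 480700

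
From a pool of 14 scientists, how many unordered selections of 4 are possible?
C(14,4) = 14!/(4!×10!) = 1001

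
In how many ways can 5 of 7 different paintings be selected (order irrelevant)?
C(7,5) = 7!/(5!×2!) = 21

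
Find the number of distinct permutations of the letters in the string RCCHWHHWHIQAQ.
13! / (2! × 4! × 1! × 1! × 1! × 2! × 2!) = 32432400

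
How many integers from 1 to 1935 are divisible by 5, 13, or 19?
⌊1935/5⌋+⌊1935/13⌋+⌊1935/19⌋ - ⌊1935/65⌋-⌊1935/95⌋-⌊1935/247⌋ + ⌊1935/1235⌋ = 387+148+101 - 29-20-7 + 1 = 581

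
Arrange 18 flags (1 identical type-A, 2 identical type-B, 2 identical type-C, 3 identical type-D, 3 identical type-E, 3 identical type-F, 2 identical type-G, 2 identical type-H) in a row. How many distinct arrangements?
18! / (1! × 2! × 2! × 3! × 3! × 3! × 2! × 2!) = 1852538688000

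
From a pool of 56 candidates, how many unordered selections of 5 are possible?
C(56,5) = 56!/(5!×51!) = 3819816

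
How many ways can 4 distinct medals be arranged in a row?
4! = 24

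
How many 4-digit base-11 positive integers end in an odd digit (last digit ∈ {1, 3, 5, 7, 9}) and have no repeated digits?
Last∈{1,3,5,7,9}. Last=0: 0. Last nonzero: 5×9×P(9,2) = 3240. Total = 3240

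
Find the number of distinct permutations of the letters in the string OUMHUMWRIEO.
11! / (1! × 2! × 1! × 1! × 2! × 1! × 2! × 1!) = 4989600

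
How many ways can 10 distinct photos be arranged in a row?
10! = 3628800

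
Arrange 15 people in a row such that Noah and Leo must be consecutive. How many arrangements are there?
Treat the 2 as one block: (15-2+1)! × 2! = 87178291200 × 2 = 174356582400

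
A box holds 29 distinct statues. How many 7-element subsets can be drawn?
C(29,7) = 29!/(7!×22!) = 1560780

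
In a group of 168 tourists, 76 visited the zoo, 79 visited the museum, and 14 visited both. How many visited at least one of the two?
|A∪B| = |A| + |B| - |A∩B| = 76 + 79 - 14 = 141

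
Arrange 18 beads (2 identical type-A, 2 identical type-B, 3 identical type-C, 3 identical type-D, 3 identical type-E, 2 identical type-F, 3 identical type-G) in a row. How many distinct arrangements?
18! / (2! × 2! × 3! × 3! × 3! × 2! × 3!) = 617512896000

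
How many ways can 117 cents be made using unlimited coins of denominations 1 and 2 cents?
Coefficient of x^117 in 1/(1-x^1) · 1/(1-x^2). Use j coins of 2 for j = 0..⌊117/2⌋ = 58, the rest in 1s: 58 + 1 = 59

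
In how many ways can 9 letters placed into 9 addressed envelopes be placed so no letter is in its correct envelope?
!9 = Σ_{j=0}^{9} (-1)^j·9!/j! = 362880 - 362880 + 181440 - 60480 + 15120 - 3024 + 504 - 72 + 9 - 1 = 133496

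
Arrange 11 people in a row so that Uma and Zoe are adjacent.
Treat as block: (11-1)! × 2! = 3628800 × 2 = 7257600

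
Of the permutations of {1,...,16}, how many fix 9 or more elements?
Exactly j fixed points: C(16,j)·!(16-j); sum over j ≥ 9 (derangement numbers via !m = (m-1)·(!(m-1) + !(m-2)): !0..!7 = 1, 0, 1, 2, 9, 44, 265, 1854). Σ_{j=9}^{16} C(16,j)·!(16-j) = C(16,9)·!7 + C(16,10)·!6 + C(16,11)·!5 + C(16,12)·!4 + C(16,13)·!3 + C(16,14)·!2 + C(16,15)·!1 + C(16,16)·!0 = 11440·1854 + 8008·265 + 4368·44 + 1820·9 + 560·2 + 120·1 + 16·0 + 1·1 = 23541693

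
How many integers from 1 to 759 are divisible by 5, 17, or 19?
⌊759/5⌋+⌊759/17⌋+⌊759/19⌋ - ⌊759/85⌋-⌊759/95⌋-⌊759/323⌋ + ⌊759/1615⌋ = 151+44+39 - 8-7-2 + 0 = 217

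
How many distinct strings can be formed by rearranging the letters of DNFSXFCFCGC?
11! / (3! × 1! × 1! × 1! × 3! × 1! × 1!) = 1108800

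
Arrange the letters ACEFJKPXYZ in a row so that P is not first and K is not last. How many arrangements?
By inclusion-exclusion: 10! - 2×(10-1)! + (10-2)! = 3628800 - 725760 + 40320 = 2943360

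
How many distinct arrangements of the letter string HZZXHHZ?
7! / (3! × 3! × 1!) = 140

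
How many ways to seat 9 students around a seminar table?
Circular: fix one position, arrange the rest. (9-1)! = 40320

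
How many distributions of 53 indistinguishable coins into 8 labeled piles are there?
C(53+8-1, 8-1) = C(60, 7) = 386206920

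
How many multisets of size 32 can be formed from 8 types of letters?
C(32+8-1, 8-1) = C(39, 7) = 15380937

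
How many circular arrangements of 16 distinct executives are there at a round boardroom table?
Circular: fix one position, arrange the rest. (16-1)! = 1307674368000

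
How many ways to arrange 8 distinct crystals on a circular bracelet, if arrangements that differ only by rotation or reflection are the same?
(8-1)!/2 = 5040/2 = 2520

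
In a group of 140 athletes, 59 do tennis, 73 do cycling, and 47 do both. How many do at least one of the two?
|A∪B| = |A| + |B| - |A∩B| = 59 + 73 - 47 = 85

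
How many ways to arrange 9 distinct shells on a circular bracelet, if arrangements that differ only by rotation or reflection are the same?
(9-1)!/2 = 40320/2 = 20160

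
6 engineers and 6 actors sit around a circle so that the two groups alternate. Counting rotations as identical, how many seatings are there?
Fix one of the engineers: (6-1)! ways for the remaining engineers, × 6! ways for the actors = 120 × 720 = 86400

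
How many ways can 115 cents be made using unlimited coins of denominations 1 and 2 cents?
Coefficient of x^115 in 1/(1-x^1) · 1/(1-x^2). Use j coins of 2 for j = 0..⌊115/2⌋ = 57, the rest in 1s: 57 + 1 = 58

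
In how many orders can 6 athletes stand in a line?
6! = 720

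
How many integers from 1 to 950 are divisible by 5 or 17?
⌊950/5⌋ + ⌊950/17⌋ - ⌊950/85⌋ = 190 + 55 - 11 = 234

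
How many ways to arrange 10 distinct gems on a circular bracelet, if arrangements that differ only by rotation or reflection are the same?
(10-1)!/2 = 362880/2 = 181440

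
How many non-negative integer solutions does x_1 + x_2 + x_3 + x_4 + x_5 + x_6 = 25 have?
C(25+6-1, 6-1) = C(30, 5) = 142506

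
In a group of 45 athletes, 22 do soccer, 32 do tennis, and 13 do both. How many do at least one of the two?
|A∪B| = |A| + |B| - |A∩B| = 22 + 32 - 13 = 41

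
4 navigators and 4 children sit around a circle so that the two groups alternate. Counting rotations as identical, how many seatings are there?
Fix one of the navigators: (4-1)! ways for the remaining navigators, × 4! ways for the children = 6 × 24 = 144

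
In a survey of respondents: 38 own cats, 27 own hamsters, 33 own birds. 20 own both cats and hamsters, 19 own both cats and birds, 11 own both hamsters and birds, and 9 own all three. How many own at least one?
|A∪B∪C| = 38+27+33-20-19-11+9 = 57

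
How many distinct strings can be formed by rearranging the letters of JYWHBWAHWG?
10! / (1! × 1! × 1! × 2! × 1! × 3! × 1!) = 302400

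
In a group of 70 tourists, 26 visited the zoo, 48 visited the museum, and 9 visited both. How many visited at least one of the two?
|A∪B| = |A| + |B| - |A∩B| = 26 + 48 - 9 = 65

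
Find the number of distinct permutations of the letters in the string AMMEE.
5! / (2! × 1! × 2!) = 30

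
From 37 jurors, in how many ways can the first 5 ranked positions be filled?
P(37,5) = 37!/(37-5)! = 52307640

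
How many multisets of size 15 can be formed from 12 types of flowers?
C(15+12-1, 12-1) = C(26, 11) = 7726160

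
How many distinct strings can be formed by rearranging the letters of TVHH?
4! / (1! × 1! × 2!) = 12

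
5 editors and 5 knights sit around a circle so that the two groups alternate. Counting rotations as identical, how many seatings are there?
Fix one of the editors: (5-1)! ways for the remaining editors, × 5! ways for the knights = 24 × 120 = 2880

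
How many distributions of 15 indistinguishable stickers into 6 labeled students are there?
C(15+6-1, 6-1) = C(20, 5) = 15504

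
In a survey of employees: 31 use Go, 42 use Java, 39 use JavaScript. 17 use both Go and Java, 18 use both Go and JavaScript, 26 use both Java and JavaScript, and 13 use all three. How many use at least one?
|A∪B∪C| = 31+42+39-17-18-26+13 = 64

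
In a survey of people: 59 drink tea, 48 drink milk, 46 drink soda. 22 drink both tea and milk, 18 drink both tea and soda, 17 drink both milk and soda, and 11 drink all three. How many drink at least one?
|A∪B∪C| = 59+48+46-22-18-17+11 = 107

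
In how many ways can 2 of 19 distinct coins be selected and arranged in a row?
P(19,2) = 19!/(19-2)! = 342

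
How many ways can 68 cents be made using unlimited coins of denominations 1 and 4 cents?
Coefficient of x^68 in 1/(1-x^1) · 1/(1-x^4). Use j coins of 4 for j = 0..⌊68/4⌋ = 17, the rest in 1s: 17 + 1 = 18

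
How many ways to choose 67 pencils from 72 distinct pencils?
C(72,67) = 72!/(67!×5!) = 13991544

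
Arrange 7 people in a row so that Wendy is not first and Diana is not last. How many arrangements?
By inclusion-exclusion: 7! - 2×(7-1)! + (7-2)! = 5040 - 1440 + 120 = 3720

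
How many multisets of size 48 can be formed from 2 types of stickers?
C(48+2-1, 2-1) = C(49, 1) = 49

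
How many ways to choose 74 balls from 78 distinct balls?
C(78,74) = 78!/(74!×4!) = 1426425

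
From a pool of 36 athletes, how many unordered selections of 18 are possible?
C(36,18) = 36!/(18!×18!) = 9075135300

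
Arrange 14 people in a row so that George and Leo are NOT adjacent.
Total - adjacent = 14! - (14-1)!×2 = 87178291200 - 12454041600 = 74724249600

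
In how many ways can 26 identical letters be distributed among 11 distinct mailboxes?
C(26+11-1, 11-1) = C(36, 10) = 254186856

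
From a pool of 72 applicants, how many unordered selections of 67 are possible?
C(72,67) = 72!/(67!×5!) = 13991544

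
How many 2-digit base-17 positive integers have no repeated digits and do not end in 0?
Last digit: 16 nonzero choices. First digit: 15 (nonzero, ≠last). Middle 0: P(15,0) = 1. Total = 240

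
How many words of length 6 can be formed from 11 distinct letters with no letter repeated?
P(11,6) = 11!/(11-6)! = 332640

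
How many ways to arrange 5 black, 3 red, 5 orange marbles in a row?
13! / (5! × 3! × 5!) = 72072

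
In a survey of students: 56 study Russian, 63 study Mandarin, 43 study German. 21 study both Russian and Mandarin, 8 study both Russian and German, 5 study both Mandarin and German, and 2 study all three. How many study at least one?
|A∪B∪C| = 56+63+43-21-8-5+2 = 130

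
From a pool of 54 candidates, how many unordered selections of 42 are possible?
C(54,42) = 54!/(42!×12!) = 343006888770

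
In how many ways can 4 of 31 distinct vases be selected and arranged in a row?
P(31,4) = 31!/(31-4)! = 755160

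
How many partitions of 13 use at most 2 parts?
By conjugation, equals partitions of 13 into parts ≤ 2. Let r_j(i) = number of partitions of i into parts ≤ j, for i = 0..13. r_1(i) = 1 for all i; r_j(i) = r_{j-1}(i) + r_j(i-j). Rows j = 2..2: ≤2: 1 1 2 2 3 3 4 4 5 5 6 6 7 7. r_2(13) = 7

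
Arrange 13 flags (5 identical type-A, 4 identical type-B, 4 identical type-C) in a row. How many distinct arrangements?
13! / (5! × 4! × 4!) = 90090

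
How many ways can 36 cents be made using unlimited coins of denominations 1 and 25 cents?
Coefficient of x^36 in 1/(1-x^1) · 1/(1-x^25). Use j coins of 25 for j = 0..⌊36/25⌋ = 1, the rest in 1s: 1 + 1 = 2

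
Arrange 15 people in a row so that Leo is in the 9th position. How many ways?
Fix one position: (15-1)! = 87178291200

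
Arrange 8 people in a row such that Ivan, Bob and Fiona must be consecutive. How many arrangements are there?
Treat the 3 as one block: (8-3+1)! × 3! = 720 × 6 = 4320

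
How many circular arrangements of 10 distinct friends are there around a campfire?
Circular: fix one position, arrange the rest. (10-1)! = 362880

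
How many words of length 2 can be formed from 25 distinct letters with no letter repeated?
P(25,2) = 25!/(25-2)! = 600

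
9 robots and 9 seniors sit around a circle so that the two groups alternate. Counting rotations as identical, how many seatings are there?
Fix one of the robots: (9-1)! ways for the remaining robots, × 9! ways for the seniors = 40320 × 362880 = 14631321600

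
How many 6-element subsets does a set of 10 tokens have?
C(10,6) = 10!/(6!×4!) = 210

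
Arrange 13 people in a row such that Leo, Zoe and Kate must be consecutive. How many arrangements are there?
Treat the 3 as one block: (13-3+1)! × 3! = 39916800 × 6 = 239500800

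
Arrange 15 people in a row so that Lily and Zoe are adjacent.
Treat as block: (15-1)! × 2! = 87178291200 × 2 = 174356582400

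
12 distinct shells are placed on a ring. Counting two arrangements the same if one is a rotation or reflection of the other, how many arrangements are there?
(12-1)!/2 = 39916800/2 = 19958400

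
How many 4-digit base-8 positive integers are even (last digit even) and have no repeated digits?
Last∈{0,2,4,6}. Last=0: 210. Last nonzero: 3×6×P(6,2) = 540. Total = 750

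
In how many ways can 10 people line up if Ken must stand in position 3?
Fix one position: (10-1)! = 362880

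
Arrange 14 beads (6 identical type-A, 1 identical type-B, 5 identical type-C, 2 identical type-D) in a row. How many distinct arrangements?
14! / (6! × 1! × 5! × 2!) = 504504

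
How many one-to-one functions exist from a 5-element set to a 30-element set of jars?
P(30,5) = 30!/(30-5)! = 17100720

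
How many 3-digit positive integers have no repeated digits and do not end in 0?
Last digit: 9 nonzero choices. First digit: 8 (nonzero, ≠last). Middle 1: P(8,1) = 8. Total = 576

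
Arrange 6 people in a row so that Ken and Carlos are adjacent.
Treat as block: (6-1)! × 2! = 120 × 2 = 240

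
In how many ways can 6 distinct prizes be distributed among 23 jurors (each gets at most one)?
P(23,6) = 23!/(23-6)! = 72681840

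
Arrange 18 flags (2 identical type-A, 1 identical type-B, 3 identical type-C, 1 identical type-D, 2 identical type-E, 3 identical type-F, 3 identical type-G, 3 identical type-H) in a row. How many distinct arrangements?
18! / (2! × 1! × 3! × 1! × 2! × 3! × 3! × 3!) = 1235025792000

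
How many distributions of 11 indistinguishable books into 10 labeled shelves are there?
C(11+10-1, 10-1) = C(20, 9) = 167960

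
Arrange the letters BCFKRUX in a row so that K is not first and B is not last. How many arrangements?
By inclusion-exclusion: 7! - 2×(7-1)! + (7-2)! = 5040 - 1440 + 120 = 3720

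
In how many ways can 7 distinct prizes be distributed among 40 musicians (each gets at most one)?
P(40,7) = 40!/(40-7)! = 93963542400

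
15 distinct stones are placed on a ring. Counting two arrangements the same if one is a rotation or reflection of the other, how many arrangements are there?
(15-1)!/2 = 87178291200/2 = 43589145600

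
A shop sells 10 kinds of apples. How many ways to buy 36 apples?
C(36+10-1, 10-1) = C(45, 9) = 886163135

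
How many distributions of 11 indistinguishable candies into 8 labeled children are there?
C(11+8-1, 8-1) = C(18, 7) = 31824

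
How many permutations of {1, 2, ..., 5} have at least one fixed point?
Complement of the derangements. !5 = Σ_{j=0}^{5} (-1)^j·5!/j! = 120 - 120 + 60 - 20 + 5 - 1 = 44. 5! - !5 = 120 - 44 = 76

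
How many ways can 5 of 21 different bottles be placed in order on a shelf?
P(21,5) = 21!/(21-5)! = 2441880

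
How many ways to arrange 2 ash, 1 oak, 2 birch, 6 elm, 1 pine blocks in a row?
12! / (2! × 1! × 2! × 6! × 1!) = 166320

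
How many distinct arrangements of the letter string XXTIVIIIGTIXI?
13! / (1! × 6! × 1! × 2! × 3!) = 720720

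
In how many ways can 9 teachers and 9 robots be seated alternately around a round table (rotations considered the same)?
Fix one of the teachers: (9-1)! ways for the remaining teachers, × 9! ways for the robots = 40320 × 362880 = 14631321600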